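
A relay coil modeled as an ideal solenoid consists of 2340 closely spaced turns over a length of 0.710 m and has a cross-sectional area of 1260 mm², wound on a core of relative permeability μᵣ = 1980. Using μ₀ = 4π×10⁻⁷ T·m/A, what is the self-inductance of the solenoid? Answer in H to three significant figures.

L ≈ 24.2 H

A = 1260 mm² = 1.260×10^-3 m².
For a long solenoid, L = μ₀μᵣN²A/ℓ.
L = (4π×10⁻⁷)(1980)(2340)²(1.260×10^-3)/(0.71 m) = 24.18 H.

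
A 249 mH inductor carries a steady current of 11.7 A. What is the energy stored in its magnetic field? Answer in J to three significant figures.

U ≈ 17.0 J

Stored magnetic energy: U = ½LI².
U = ½(0.249 H)(11.7 A)² = 17.04 J.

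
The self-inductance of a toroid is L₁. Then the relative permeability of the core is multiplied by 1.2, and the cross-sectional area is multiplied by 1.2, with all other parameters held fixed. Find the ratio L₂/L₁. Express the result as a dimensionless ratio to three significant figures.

For a toroid, L ∝ μᵣN²A/R.
L₂/L₁ = (1.2) × (1.2) = 1.44.

L₂/L₁ = 1.44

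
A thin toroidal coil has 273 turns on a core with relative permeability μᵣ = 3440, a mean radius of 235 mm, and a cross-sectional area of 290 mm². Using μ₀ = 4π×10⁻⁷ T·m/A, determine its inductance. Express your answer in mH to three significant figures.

L ≈ 63.3 mH

For a thin toroid, L = μ₀μᵣN²A/(2πR).
L = (4π×10⁻⁷)(3440)(273)²(2.900×10^-4) / (2π×0.235 m) = 6.328×10^-2 H.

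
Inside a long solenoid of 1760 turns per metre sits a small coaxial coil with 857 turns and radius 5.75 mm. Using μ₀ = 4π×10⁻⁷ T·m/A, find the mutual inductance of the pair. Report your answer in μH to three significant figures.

M ≈ 197 μH

The outer solenoid produces a uniform field B₁ = μ₀n₁I₁ across the inner coil,
so the flux linkage is N₂Φ = N₂B₁A₂ = μ₀n₁N₂A₂·I₁, giving M = μ₀n₁N₂A₂.
A₂ = πr² = π(5.750×10^-3 m)² = 1.039×10^-4 m².
M = (4π×10⁻⁷)(1760)(857)(1.039×10^-4) = 1.969×10^-4 H.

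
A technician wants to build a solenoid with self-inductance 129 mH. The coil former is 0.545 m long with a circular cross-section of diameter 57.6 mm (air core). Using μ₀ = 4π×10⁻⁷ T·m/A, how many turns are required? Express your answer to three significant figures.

A = π(d/2)² = π(2.880×10^-2 m)² = 2.606×10^-3 m².
From L = μ₀N²A/ℓ, N = √(Lℓ / (μ₀A)).
N = √[(0.129)(0.545) / ((4π×10⁻⁷)×2.606×10^-3)] = √(2.147×10^7) ≈ 4633.6.

N ≈ 4630 turns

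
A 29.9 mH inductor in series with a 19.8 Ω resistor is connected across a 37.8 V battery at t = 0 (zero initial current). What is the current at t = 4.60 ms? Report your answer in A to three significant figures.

τ = L/R = 2.990×10^-2/19.8 = 1.510×10^-3 s; final current I_∞ = ε/R = 37.8/19.8 = 1.909 A.
I(t) = I_∞(1 − e^(−t/τ)) with t/τ = 3.046.
I = (1.909)(1 − e^(−3.046)) = 1.818 A.

I ≈ 1.82 A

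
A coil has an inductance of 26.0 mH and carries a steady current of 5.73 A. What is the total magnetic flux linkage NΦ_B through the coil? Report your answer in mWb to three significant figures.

From L = NΦ_B/I, the flux linkage is NΦ_B = LI.
NΦ_B = (2.600×10^-2 H)(5.73 A) = 0.149 Wb.

NΦ_B ≈ 149 mWb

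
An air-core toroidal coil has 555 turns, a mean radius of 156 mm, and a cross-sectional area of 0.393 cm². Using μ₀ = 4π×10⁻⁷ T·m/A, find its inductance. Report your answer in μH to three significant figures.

For a thin toroid, L = μ₀N²A/(2πR).
L = (4π×10⁻⁷)(555)²(3.930×10^-5) / (2π×0.156 m) = 1.552×10^-5 H.

L ≈ 15.5 μH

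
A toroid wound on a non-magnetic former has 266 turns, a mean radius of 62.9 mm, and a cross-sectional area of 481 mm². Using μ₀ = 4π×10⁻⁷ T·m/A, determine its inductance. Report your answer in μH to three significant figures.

For a thin toroid, L = μ₀N²A/(2πR).
L = (4π×10⁻⁷)(266)²(4.810×10^-4) / (2π×6.290×10^-2 m) = 1.082×10^-4 H.

L ≈ 108 μH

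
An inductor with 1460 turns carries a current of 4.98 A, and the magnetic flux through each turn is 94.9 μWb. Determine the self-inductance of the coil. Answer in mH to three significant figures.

Self-inductance is defined by L = NΦ_B/I (flux linkage over current).
L = (1460)(9.490×10^-5 Wb)/(4.98 A) = 2.782×10^-2 H.

L ≈ 27.8 mH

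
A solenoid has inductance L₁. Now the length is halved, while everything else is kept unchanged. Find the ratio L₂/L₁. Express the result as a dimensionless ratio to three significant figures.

L₂/L₁ = 2.00

For a solenoid, L ∝ μᵣN²A/ℓ.
L₂/L₁ = (0.5)^-1 = 2.00.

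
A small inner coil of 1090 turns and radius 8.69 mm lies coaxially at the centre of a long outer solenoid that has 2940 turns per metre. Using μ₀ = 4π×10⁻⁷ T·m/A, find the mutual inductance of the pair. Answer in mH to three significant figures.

M ≈ 0.955 mH

The outer solenoid produces a uniform field B₁ = μ₀n₁I₁ across the inner coil,
so the flux linkage is N₂Φ = N₂B₁A₂ = μ₀n₁N₂A₂·I₁, giving M = μ₀n₁N₂A₂.
A₂ = πr² = π(8.690×10^-3 m)² = 2.372×10^-4 m².
M = (4π×10⁻⁷)(2940)(1090)(2.372×10^-4) = 9.554×10^-4 H.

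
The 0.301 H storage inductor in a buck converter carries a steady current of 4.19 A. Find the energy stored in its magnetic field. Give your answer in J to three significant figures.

Stored magnetic energy: U = ½LI².
U = ½(0.301 H)(4.19 A)² = 2.642 J.

U ≈ 2.64 J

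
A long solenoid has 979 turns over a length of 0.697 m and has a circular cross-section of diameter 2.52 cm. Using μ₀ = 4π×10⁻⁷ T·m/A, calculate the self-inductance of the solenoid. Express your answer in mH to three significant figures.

L ≈ 0.862 mH

A = π(d/2)² = π(1.260×10^-2 m)² = 4.988×10^-4 m².
For a long solenoid, L = μ₀N²A/ℓ.
L = (4π×10⁻⁷)(979)²(4.988×10^-4)/(0.697 m) = 8.619×10^-4 H.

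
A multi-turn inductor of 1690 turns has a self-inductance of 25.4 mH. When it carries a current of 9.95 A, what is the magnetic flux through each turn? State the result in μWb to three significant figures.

From L = NΦ_B/I, the flux per turn is Φ_B = LI/N.
Φ_B = (2.540×10^-2 H)(9.95 A)/1690 = 1.495×10^-4 Wb.

Φ_B ≈ 150 μWb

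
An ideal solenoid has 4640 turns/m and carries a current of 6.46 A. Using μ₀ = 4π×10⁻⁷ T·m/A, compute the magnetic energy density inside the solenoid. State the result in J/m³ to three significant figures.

B = μ₀nI = (4π×10⁻⁷)(4.640×10^3)(6.46) = 3.767×10^-2 T.
u = B²/(2μ₀) = (3.767×10^-2)²/(2×4π×10⁻⁷) = 564.5 J/m³.

u ≈ 565 J/m³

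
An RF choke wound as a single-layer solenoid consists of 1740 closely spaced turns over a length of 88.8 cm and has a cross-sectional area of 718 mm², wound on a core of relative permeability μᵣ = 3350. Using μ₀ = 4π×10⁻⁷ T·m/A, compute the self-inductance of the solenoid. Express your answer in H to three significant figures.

L ≈ 10.3 H

A = 718 mm² = 7.180×10^-4 m².
For a long solenoid, L = μ₀μᵣN²A/ℓ.
L = (4π×10⁻⁷)(3350)(1740)²(7.180×10^-4)/(0.888 m) = 10.31 H.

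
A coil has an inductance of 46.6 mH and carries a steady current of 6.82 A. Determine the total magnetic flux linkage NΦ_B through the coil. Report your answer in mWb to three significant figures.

NΦ_B ≈ 318 mWb

From L = NΦ_B/I, the flux linkage is NΦ_B = LI.
NΦ_B = (4.660×10^-2 H)(6.82 A) = 0.3178 Wb.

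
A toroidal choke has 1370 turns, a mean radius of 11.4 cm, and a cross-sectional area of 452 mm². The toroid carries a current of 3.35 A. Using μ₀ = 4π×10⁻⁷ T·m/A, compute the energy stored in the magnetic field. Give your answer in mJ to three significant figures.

L = μ₀N²A/(2πR) = (4π×10⁻⁷)(1370)²(4.520×10^-4)/(2π×0.114) = 1.488×10^-3 H.
U = ½LI² = ½(1.488×10^-3)(3.35)² = 8.351×10^-3 J.

U ≈ 8.35 mJ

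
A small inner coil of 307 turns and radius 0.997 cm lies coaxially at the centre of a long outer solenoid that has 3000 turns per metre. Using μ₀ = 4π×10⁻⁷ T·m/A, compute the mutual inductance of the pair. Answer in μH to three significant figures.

M ≈ 361 μH

The outer solenoid produces a uniform field B₁ = μ₀n₁I₁ across the inner coil,
so the flux linkage is N₂Φ = N₂B₁A₂ = μ₀n₁N₂A₂·I₁, giving M = μ₀n₁N₂A₂.
A₂ = πr² = π(9.970×10^-3 m)² = 3.123×10^-4 m².
M = (4π×10⁻⁷)(3000)(307)(3.123×10^-4) = 3.614×10^-4 H.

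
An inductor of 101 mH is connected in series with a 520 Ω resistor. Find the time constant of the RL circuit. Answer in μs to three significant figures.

τ = L/R = (0.101 H)/(520 Ω) = 1.942×10^-4 s.

τ ≈ 194 μs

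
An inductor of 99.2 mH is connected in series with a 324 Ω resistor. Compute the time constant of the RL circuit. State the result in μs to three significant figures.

τ ≈ 306 μs

τ = L/R = (9.920×10^-2 H)/(324 Ω) = 3.062×10^-4 s.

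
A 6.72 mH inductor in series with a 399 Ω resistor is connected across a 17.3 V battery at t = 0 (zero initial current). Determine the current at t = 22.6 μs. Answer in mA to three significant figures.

I ≈ 32.0 mA

τ = L/R = 6.720×10^-3/399 = 1.684×10^-5 s; final current I_∞ = ε/R = 17.3/399 = 4.336×10^-2 A.
I(t) = I_∞(1 − e^(−t/τ)) with t/τ = 1.342.
I = (4.336×10^-2)(1 − e^(−1.342)) = 3.203×10^-2 A.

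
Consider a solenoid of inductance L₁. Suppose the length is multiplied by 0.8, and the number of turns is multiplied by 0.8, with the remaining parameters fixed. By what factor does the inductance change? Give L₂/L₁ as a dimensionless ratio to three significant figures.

For a solenoid, L ∝ μᵣN²A/ℓ.
L₂/L₁ = (0.8)^-1 × (0.8)^2 = 0.800.

L₂/L₁ = 0.800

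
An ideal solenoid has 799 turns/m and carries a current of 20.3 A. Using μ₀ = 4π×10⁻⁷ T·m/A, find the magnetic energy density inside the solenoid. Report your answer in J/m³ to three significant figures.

B = μ₀nI = (4π×10⁻⁷)(799)(20.3) = 2.038×10^-2 T.
u = B²/(2μ₀) = (2.038×10^-2)²/(2×4π×10⁻⁷) = 165.3 J/m³.

u ≈ 165 J/m³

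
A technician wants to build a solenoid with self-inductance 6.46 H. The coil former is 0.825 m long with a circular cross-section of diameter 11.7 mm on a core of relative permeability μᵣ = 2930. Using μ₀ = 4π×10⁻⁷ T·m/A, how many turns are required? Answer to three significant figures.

A = π(d/2)² = π(5.850×10^-3 m)² = 1.075×10^-4 m².
From L = μ₀μᵣN²A/ℓ, N = √(Lℓ / (μ₀μᵣA)).
N = √[(6.46)(0.825) / ((4π×10⁻⁷)(2930)×1.075×10^-4)] = √(1.346×10^7) ≈ 3669.2.

N ≈ 3670 turns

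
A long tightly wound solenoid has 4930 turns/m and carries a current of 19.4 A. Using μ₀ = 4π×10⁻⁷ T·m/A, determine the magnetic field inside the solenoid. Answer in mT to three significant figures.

B ≈ 120 mT

Inside a long solenoid, B = μ₀nI.
B = (4π×10⁻⁷)(4.930×10^3 m⁻¹)(19.4 A) = 0.1202 T.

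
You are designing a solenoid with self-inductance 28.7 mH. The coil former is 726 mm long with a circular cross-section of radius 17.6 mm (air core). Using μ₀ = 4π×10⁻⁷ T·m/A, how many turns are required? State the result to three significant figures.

N ≈ 4130 turns

A = πr² = π(1.760×10^-2 m)² = 9.731×10^-4 m².
From L = μ₀N²A/ℓ, N = √(Lℓ / (μ₀A)).
N = √[(2.870×10^-2)(0.726) / ((4π×10⁻⁷)×9.731×10^-4)] = √(1.704×10^7) ≈ 4127.8.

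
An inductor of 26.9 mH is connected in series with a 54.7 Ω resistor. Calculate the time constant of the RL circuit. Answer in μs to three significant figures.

τ ≈ 492 μs

τ = L/R = (2.690×10^-2 H)/(54.7 Ω) = 4.918×10^-4 s.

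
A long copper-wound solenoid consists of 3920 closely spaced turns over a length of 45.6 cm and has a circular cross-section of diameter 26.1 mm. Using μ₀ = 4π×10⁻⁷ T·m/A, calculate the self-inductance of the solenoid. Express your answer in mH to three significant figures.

L ≈ 22.7 mH

A = π(d/2)² = π(1.305×10^-2 m)² = 5.350×10^-4 m².
For a long solenoid, L = μ₀N²A/ℓ.
L = (4π×10⁻⁷)(3920)²(5.350×10^-4)/(0.456 m) = 2.266×10^-2 H.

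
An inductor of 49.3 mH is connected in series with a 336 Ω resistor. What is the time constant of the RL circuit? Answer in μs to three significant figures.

τ = L/R = (4.930×10^-2 H)/(336 Ω) = 1.467×10^-4 s.

τ ≈ 147 μs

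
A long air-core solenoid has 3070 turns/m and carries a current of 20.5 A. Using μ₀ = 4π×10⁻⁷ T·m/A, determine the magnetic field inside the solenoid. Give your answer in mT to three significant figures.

B ≈ 79.1 mT

Inside a long solenoid, B = μ₀nI.
B = (4π×10⁻⁷)(3.070×10^3 m⁻¹)(20.5 A) = 7.909×10^-2 T.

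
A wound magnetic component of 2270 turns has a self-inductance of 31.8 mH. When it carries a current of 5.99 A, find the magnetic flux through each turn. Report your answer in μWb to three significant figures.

From L = NΦ_B/I, the flux per turn is Φ_B = LI/N.
Φ_B = (3.180×10^-2 H)(5.99 A)/2270 = 8.391×10^-5 Wb.

Φ_B ≈ 83.9 μWb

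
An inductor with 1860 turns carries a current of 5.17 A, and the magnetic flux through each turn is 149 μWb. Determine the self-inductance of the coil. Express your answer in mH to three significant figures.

L ≈ 53.6 mH

Self-inductance is defined by L = NΦ_B/I (flux linkage over current).
L = (1860)(1.490×10^-4 Wb)/(5.17 A) = 5.361×10^-2 H.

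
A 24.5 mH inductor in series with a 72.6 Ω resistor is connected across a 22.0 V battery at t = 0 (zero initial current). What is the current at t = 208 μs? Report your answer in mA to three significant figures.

τ = L/R = 2.450×10^-2/72.6 = 3.3747×10^-4 s; final current I_∞ = ε/R = 22.0/72.6 = 0.303 A.
I(t) = I_∞(1 − e^(−t/τ)) with t/τ = 0.616.
I = (0.303)(1 − e^(−0.616)) = 0.1394 A.

I ≈ 139 mA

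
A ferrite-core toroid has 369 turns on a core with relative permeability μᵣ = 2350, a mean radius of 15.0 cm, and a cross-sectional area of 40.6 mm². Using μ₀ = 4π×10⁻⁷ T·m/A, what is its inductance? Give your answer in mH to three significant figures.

L ≈ 17.3 mH

For a thin toroid, L = μ₀μᵣN²A/(2πR).
L = (4π×10⁻⁷)(2350)(369)²(4.060×10^-5) / (2π×0.15 m) = 1.732×10^-2 H.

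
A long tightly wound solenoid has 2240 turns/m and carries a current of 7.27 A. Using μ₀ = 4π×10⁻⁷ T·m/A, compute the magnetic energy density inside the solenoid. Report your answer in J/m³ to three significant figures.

B = μ₀nI = (4π×10⁻⁷)(2.240×10^3)(7.27) = 2.046×10^-2 T.
u = B²/(2μ₀) = (2.046×10^-2)²/(2×4π×10⁻⁷) = 166.6 J/m³.

u ≈ 167 J/m³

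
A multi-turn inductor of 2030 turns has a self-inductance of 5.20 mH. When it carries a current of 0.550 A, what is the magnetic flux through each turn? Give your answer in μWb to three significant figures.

Φ_B ≈ 1.41 μWb

From L = NΦ_B/I, the flux per turn is Φ_B = LI/N.
Φ_B = (5.200×10^-3 H)(0.550 A)/2030 = 1.409×10^-6 Wb.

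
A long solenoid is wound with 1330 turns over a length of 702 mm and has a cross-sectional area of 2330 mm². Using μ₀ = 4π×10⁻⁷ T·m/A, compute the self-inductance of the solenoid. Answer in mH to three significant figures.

L ≈ 7.38 mH

A = 2330 mm² = 2.330×10^-3 m².
For a long solenoid, L = μ₀N²A/ℓ.
L = (4π×10⁻⁷)(1330)²(2.330×10^-3)/(0.702 m) = 7.378×10^-3 H.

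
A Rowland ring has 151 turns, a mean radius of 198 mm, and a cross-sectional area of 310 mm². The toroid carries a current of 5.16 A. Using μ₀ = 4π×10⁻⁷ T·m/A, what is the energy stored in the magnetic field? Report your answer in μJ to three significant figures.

U ≈ 95.0 μJ

L = μ₀N²A/(2πR) = (4π×10⁻⁷)(151)²(3.100×10^-4)/(2π×0.198) = 7.140×10^-6 H.
U = ½LI² = ½(7.140×10^-6)(5.16)² = 9.5049×10^-5 J.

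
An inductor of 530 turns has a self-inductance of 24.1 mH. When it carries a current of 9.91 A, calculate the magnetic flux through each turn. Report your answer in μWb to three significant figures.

Φ_B ≈ 451 μWb

From L = NΦ_B/I, the flux per turn is Φ_B = LI/N.
Φ_B = (2.410×10^-2 H)(9.91 A)/530 = 4.506×10^-4 Wb.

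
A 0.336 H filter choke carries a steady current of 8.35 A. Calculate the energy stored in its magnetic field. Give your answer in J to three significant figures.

U ≈ 11.7 J

Stored magnetic energy: U = ½LI².
U = ½(0.336 H)(8.35 A)² = 11.71 J.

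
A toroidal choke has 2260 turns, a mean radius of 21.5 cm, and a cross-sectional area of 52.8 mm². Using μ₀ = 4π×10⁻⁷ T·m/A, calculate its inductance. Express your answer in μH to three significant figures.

For a thin toroid, L = μ₀N²A/(2πR).
L = (4π×10⁻⁷)(2260)²(5.280×10^-5) / (2π×0.215 m) = 2.509×10^-4 H.

L ≈ 251 μH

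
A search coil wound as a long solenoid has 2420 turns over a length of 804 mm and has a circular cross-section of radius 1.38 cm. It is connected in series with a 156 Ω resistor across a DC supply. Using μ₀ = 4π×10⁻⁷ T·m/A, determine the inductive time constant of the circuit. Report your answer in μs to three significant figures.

A = πr² = π(1.380×10^-2 m)² = 5.983×10^-4 m².
L = μ₀N²A/ℓ = (4π×10⁻⁷)(2420)²(5.983×10^-4)/(0.804) = 5.476×10^-3 H.
τ = L/R = (5.476×10^-3)/(156) = 3.510×10^-5 s.

τ ≈ 35.1 μs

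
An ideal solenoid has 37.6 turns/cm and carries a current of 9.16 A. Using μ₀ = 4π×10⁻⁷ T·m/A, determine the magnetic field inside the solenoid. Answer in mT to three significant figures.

B ≈ 43.3 mT

Inside a long solenoid, B = μ₀nI.
B = (4π×10⁻⁷)(3.760×10^3 m⁻¹)(9.16 A) = 4.328×10^-2 T.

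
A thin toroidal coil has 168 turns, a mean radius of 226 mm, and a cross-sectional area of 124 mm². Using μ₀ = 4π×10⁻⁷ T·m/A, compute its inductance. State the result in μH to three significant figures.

L ≈ 3.10 μH

For a thin toroid, L = μ₀N²A/(2πR).
L = (4π×10⁻⁷)(168)²(1.240×10^-4) / (2π×0.226 m) = 3.097×10^-6 H.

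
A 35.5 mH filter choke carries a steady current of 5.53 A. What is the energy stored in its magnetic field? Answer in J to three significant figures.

Stored magnetic energy: U = ½LI².
U = ½(3.550×10^-2 H)(5.53 A)² = 0.5428 J.

U ≈ 0.543 J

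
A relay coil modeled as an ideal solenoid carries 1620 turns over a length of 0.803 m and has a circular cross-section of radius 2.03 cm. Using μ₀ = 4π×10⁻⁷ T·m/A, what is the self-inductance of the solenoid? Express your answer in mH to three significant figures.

L ≈ 5.32 mH

A = πr² = π(2.030×10^-2 m)² = 1.2946×10^-3 m².
For a long solenoid, L = μ₀N²A/ℓ.
L = (4π×10⁻⁷)(1620)²(1.2946×10^-3)/(0.803 m) = 5.317×10^-3 H.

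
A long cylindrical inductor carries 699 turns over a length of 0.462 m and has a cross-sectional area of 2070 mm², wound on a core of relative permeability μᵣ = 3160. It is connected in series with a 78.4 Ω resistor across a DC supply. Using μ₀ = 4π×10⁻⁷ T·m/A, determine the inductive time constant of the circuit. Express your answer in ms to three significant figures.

τ ≈ 111 ms

A = 2070 mm² = 2.070×10^-3 m².
L = μ₀μᵣN²A/ℓ = (4π×10⁻⁷)(3160)(699)²(2.070×10^-3)/(0.462) = 8.693 H.
τ = L/R = (8.693)/(78.4) = 0.1109 s.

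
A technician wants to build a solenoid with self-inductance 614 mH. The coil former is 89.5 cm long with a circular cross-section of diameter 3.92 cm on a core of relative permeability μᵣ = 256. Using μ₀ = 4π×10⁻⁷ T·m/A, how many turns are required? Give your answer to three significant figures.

A = π(d/2)² = π(1.960×10^-2 m)² = 1.207×10^-3 m².
From L = μ₀μᵣN²A/ℓ, N = √(Lℓ / (μ₀μᵣA)).
N = √[(0.614)(0.895) / ((4π×10⁻⁷)(256)×1.207×10^-3)] = √(1.415×10^6) ≈ 1189.7.

N ≈ 1190 turns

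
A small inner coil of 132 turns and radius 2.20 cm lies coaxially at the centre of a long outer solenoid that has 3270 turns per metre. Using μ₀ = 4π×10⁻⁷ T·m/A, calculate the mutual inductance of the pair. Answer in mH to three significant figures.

M ≈ 0.825 mH

The outer solenoid produces a uniform field B₁ = μ₀n₁I₁ across the inner coil,
so the flux linkage is N₂Φ = N₂B₁A₂ = μ₀n₁N₂A₂·I₁, giving M = μ₀n₁N₂A₂.
A₂ = πr² = π(2.200×10^-2 m)² = 1.521×10^-3 m².
M = (4π×10⁻⁷)(3270)(132)(1.521×10^-3) = 8.248×10^-4 H.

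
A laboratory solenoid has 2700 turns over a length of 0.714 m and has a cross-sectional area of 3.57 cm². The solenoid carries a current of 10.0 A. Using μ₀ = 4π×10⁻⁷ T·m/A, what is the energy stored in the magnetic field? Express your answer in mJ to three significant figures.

U ≈ 229 mJ

A = 3.57 cm² = 3.570×10^-4 m².
L = μ₀N²A/ℓ = (4π×10⁻⁷)(2700)²(3.570×10^-4)/(0.714) = 4.580×10^-3 H.
U = ½LI² = ½(4.580×10^-3)(10.0)² = 0.229 J.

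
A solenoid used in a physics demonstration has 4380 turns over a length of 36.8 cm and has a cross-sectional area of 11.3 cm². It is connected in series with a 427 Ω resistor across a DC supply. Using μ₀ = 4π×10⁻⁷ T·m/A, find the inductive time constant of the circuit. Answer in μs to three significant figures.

τ ≈ 173 μs

A = 11.3 cm² = 1.130×10^-3 m².
L = μ₀N²A/ℓ = (4π×10⁻⁷)(4380)²(1.130×10^-3)/(0.368) = 7.403×10^-2 H.
τ = L/R = (7.403×10^-2)/(427) = 1.734×10^-4 s.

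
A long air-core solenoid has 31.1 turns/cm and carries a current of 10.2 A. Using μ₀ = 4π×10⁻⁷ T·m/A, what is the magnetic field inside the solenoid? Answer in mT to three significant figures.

B ≈ 39.9 mT

Inside a long solenoid, B = μ₀nI.
B = (4π×10⁻⁷)(3.110×10^3 m⁻¹)(10.2 A) = 3.986×10^-2 T.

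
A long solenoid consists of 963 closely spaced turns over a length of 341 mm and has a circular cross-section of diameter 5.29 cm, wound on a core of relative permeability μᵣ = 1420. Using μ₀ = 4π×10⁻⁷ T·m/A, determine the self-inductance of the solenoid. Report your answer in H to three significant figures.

L ≈ 10.7 H

A = π(d/2)² = π(2.645×10^-2 m)² = 2.198×10^-3 m².
For a long solenoid, L = μ₀μᵣN²A/ℓ.
L = (4π×10⁻⁷)(1420)(963)²(2.198×10^-3)/(0.341 m) = 10.67 H.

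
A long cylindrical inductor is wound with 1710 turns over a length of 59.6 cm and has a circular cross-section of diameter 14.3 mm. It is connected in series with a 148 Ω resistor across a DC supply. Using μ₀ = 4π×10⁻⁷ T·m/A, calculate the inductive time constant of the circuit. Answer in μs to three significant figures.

τ ≈ 6.69 μs

A = π(d/2)² = π(7.150×10^-3 m)² = 1.606×10^-4 m².
L = μ₀N²A/ℓ = (4π×10⁻⁷)(1710)²(1.606×10^-4)/(0.596) = 9.902×10^-4 H.
τ = L/R = (9.902×10^-4)/(148) = 6.690×10^-6 s.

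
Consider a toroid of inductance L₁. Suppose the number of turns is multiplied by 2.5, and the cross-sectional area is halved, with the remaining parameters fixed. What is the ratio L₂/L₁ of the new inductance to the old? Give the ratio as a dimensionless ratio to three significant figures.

For a toroid, L ∝ μᵣN²A/R.
L₂/L₁ = (2.5)^2 × (0.5) = 3.13.

L₂/L₁ = 3.13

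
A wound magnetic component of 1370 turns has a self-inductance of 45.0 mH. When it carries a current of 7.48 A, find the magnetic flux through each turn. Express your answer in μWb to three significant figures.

From L = NΦ_B/I, the flux per turn is Φ_B = LI/N.
Φ_B = (4.500×10^-2 H)(7.48 A)/1370 = 2.457×10^-4 Wb.

Φ_B ≈ 246 μWb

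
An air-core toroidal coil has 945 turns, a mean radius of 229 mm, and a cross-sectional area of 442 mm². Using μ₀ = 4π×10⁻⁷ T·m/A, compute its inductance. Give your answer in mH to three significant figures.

L ≈ 0.345 mH

For a thin toroid, L = μ₀N²A/(2πR).
L = (4π×10⁻⁷)(945)²(4.420×10^-4) / (2π×0.229 m) = 3.447×10^-4 H.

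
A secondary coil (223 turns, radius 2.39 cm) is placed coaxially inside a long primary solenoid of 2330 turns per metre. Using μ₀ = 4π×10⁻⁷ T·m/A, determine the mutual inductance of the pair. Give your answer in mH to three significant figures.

M ≈ 1.17 mH

The outer solenoid produces a uniform field B₁ = μ₀n₁I₁ across the inner coil,
so the flux linkage is N₂Φ = N₂B₁A₂ = μ₀n₁N₂A₂·I₁, giving M = μ₀n₁N₂A₂.
A₂ = πr² = π(2.390×10^-2 m)² = 1.7945×10^-3 m².
M = (4π×10⁻⁷)(2330)(223)(1.7945×10^-3) = 1.172×10^-3 H.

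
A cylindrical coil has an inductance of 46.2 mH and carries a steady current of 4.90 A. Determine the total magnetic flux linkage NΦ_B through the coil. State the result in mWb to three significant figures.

From L = NΦ_B/I, the flux linkage is NΦ_B = LI.
NΦ_B = (4.620×10^-2 H)(4.90 A) = 0.2264 Wb.

NΦ_B ≈ 226 mWb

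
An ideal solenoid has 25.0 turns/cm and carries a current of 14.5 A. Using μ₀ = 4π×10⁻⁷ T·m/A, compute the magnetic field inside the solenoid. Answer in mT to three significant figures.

B ≈ 45.6 mT

Inside a long solenoid, B = μ₀nI.
B = (4π×10⁻⁷)(2.500×10^3 m⁻¹)(14.5 A) = 4.555×10^-2 T.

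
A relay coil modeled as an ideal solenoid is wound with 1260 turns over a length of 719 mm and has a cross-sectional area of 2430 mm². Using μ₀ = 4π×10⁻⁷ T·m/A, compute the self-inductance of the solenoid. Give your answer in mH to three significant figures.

A = 2430 mm² = 2.430×10^-3 m².
For a long solenoid, L = μ₀N²A/ℓ.
L = (4π×10⁻⁷)(1260)²(2.430×10^-3)/(0.719 m) = 6.743×10^-3 H.

L ≈ 6.74 mH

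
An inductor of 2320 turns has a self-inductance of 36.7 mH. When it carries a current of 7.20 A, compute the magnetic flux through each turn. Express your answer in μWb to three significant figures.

From L = NΦ_B/I, the flux per turn is Φ_B = LI/N.
Φ_B = (3.670×10^-2 H)(7.20 A)/2320 = 1.139×10^-4 Wb.

Φ_B ≈ 114 μWb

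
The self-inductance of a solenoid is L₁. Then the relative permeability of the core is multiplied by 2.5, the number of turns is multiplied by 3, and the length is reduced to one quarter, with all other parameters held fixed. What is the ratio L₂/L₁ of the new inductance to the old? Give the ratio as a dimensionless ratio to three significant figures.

For a solenoid, L ∝ μᵣN²A/ℓ.
L₂/L₁ = (2.5) × (3)^2 × (0.25)^-1 = 90.0.

L₂/L₁ = 90.0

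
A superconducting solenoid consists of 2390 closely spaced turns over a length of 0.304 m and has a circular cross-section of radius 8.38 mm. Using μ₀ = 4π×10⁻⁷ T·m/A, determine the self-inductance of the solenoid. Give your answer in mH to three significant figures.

L ≈ 5.21 mH

A = πr² = π(8.380×10^-3 m)² = 2.206×10^-4 m².
For a long solenoid, L = μ₀N²A/ℓ.
L = (4π×10⁻⁷)(2390)²(2.206×10^-4)/(0.304 m) = 5.209×10^-3 H.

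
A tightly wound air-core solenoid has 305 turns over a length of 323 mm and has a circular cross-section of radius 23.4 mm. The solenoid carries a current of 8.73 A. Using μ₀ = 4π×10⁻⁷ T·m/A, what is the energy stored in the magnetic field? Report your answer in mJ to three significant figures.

A = πr² = π(2.340×10^-2 m)² = 1.720×10^-3 m².
L = μ₀N²A/ℓ = (4π×10⁻⁷)(305)²(1.720×10^-3)/(0.323) = 6.226×10^-4 H.
U = ½LI² = ½(6.226×10^-4)(8.73)² = 2.372×10^-2 J.

U ≈ 23.7 mJ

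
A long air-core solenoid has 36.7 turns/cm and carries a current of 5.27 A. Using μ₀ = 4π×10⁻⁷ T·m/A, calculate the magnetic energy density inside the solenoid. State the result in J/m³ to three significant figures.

u ≈ 235 J/m³

B = μ₀nI = (4π×10⁻⁷)(3.670×10^3)(5.27) = 2.430×10^-2 T.
u = B²/(2μ₀) = (2.430×10^-2)²/(2×4π×10⁻⁷) = 235 J/m³.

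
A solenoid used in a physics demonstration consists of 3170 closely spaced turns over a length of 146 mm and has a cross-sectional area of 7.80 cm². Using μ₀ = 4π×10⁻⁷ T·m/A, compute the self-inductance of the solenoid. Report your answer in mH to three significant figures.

L ≈ 67.5 mH

A = 7.80 cm² = 7.800×10^-4 m².
For a long solenoid, L = μ₀N²A/ℓ.
L = (4π×10⁻⁷)(3170)²(7.800×10^-4)/(0.146 m) = 6.746×10^-2 H.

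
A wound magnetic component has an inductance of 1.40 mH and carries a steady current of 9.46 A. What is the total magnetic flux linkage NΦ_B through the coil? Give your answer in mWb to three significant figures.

NΦ_B ≈ 13.2 mWb

From L = NΦ_B/I, the flux linkage is NΦ_B = LI.
NΦ_B = (1.400×10^-3 H)(9.46 A) = 1.324×10^-2 Wb.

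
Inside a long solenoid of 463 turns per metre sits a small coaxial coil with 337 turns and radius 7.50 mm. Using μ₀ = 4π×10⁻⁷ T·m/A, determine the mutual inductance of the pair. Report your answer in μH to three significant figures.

The outer solenoid produces a uniform field B₁ = μ₀n₁I₁ across the inner coil,
so the flux linkage is N₂Φ = N₂B₁A₂ = μ₀n₁N₂A₂·I₁, giving M = μ₀n₁N₂A₂.
A₂ = πr² = π(7.500×10^-3 m)² = 1.767×10^-4 m².
M = (4π×10⁻⁷)(463)(337)(1.767×10^-4) = 3.4649×10^-5 H.

M ≈ 34.6 μH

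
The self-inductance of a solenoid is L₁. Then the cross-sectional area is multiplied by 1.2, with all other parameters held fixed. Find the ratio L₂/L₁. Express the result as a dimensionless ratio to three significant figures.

For a solenoid, L ∝ μᵣN²A/ℓ.
L₂/L₁ = (1.2) = 1.20.

L₂/L₁ = 1.20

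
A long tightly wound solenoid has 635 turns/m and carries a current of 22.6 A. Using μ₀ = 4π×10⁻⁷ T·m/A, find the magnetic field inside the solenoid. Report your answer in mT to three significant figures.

Inside a long solenoid, B = μ₀nI.
B = (4π×10⁻⁷)(635 m⁻¹)(22.6 A) = 1.803×10^-2 T.

B ≈ 18.0 mT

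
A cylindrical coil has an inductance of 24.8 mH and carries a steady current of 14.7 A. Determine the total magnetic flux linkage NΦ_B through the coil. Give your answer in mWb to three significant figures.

NΦ_B ≈ 365 mWb

From L = NΦ_B/I, the flux linkage is NΦ_B = LI.
NΦ_B = (2.480×10^-2 H)(14.7 A) = 0.3646 Wb.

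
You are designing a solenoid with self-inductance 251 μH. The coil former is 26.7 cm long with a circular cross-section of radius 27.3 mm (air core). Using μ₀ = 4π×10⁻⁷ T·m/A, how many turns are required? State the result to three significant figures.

N ≈ 151 turns

A = πr² = π(2.730×10^-2 m)² = 2.341×10^-3 m².
From L = μ₀N²A/ℓ, N = √(Lℓ / (μ₀A)).
N = √[(2.510×10^-4)(0.267) / ((4π×10⁻⁷)×2.341×10^-3)] = √(2.278×10^4) ≈ 150.9.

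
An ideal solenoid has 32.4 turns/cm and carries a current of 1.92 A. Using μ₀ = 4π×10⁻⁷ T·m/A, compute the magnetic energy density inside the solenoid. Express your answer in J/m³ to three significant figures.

u ≈ 24.3 J/m³

B = μ₀nI = (4π×10⁻⁷)(3.240×10^3)(1.92) = 7.817×10^-3 T.
u = B²/(2μ₀) = (7.817×10^-3)²/(2×4π×10⁻⁷) = 24.31 J/m³.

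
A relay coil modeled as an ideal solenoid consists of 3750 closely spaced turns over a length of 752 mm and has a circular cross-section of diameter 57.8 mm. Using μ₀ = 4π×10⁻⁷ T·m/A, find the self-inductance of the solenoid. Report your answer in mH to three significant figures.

A = π(d/2)² = π(2.890×10^-2 m)² = 2.624×10^-3 m².
For a long solenoid, L = μ₀N²A/ℓ.
L = (4π×10⁻⁷)(3750)²(2.624×10^-3)/(0.752 m) = 6.166×10^-2 H.

L ≈ 61.7 mH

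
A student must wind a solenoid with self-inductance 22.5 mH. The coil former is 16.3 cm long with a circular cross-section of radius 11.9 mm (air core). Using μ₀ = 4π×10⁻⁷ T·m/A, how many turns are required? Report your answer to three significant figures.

N ≈ 2560 turns

A = πr² = π(1.190×10^-2 m)² = 4.449×10^-4 m².
From L = μ₀N²A/ℓ, N = √(Lℓ / (μ₀A)).
N = √[(2.250×10^-2)(0.163) / ((4π×10⁻⁷)×4.449×10^-4)] = √(6.560×10^6) ≈ 2561.3.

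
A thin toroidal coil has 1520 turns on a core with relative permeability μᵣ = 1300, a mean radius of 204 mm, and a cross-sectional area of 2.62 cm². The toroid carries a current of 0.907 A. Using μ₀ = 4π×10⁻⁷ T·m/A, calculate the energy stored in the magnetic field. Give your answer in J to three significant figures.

U ≈ 0.317 J

L = μ₀μᵣN²A/(2πR) = (4π×10⁻⁷)(1300)(1520)²(2.620×10^-4)/(2π×0.204) = 0.77149 H.
U = ½LI² = ½(0.77149)(0.907)² = 0.3173 J.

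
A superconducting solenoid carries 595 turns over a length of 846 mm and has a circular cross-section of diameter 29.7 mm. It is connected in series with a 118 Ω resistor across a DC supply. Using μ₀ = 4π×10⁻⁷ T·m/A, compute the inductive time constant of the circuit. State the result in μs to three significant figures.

A = π(d/2)² = π(1.485×10^-2 m)² = 6.928×10^-4 m².
L = μ₀N²A/ℓ = (4π×10⁻⁷)(595)²(6.928×10^-4)/(0.846) = 3.643×10^-4 H.
τ = L/R = (3.643×10^-4)/(118) = 3.087×10^-6 s.

τ ≈ 3.09 μs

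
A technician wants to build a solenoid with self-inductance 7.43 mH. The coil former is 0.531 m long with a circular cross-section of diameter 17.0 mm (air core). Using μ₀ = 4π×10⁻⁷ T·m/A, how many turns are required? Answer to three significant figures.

A = π(d/2)² = π(8.500×10^-3 m)² = 2.270×10^-4 m².
From L = μ₀N²A/ℓ, N = √(Lℓ / (μ₀A)).
N = √[(7.430×10^-3)(0.531) / ((4π×10⁻⁷)×2.270×10^-4)] = √(1.383×10^7) ≈ 3719.1.

N ≈ 3720 turns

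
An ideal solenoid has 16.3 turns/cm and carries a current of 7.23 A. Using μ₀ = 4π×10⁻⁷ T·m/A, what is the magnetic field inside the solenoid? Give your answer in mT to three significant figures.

Inside a long solenoid, B = μ₀nI.
B = (4π×10⁻⁷)(1.630×10^3 m⁻¹)(7.23 A) = 1.481×10^-2 T.

B ≈ 14.8 mT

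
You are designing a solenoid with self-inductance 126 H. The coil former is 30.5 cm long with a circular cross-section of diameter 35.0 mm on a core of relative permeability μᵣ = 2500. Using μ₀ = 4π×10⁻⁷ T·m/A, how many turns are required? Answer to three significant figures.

A = π(d/2)² = π(1.750×10^-2 m)² = 9.621×10^-4 m².
From L = μ₀μᵣN²A/ℓ, N = √(Lℓ / (μ₀μᵣA)).
N = √[(126)(0.305) / ((4π×10⁻⁷)(2500)×9.621×10^-4)] = √(1.271×10^7) ≈ 3565.7.

N ≈ 3570 turns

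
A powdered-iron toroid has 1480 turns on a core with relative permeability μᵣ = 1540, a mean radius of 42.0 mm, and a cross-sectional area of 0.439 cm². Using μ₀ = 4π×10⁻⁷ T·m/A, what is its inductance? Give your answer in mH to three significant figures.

L ≈ 705 mH

For a thin toroid, L = μ₀μᵣN²A/(2πR).
L = (4π×10⁻⁷)(1540)(1480)²(4.390×10^-5) / (2π×4.200×10^-2 m) = 0.7052 H.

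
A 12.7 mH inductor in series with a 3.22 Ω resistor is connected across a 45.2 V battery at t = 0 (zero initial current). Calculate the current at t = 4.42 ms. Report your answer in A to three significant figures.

τ = L/R = 1.270×10^-2/3.22 = 3.944×10^-3 s; final current I_∞ = ε/R = 45.2/3.22 = 14.04 A.
I(t) = I_∞(1 − e^(−t/τ)) with t/τ = 1.121.
I = (14.04)(1 − e^(−1.121)) = 9.46 A.

I ≈ 9.46 A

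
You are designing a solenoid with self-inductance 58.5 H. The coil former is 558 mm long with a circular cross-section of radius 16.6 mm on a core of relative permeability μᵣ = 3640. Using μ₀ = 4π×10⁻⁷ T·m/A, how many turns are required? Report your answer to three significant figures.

N ≈ 2870 turns

A = πr² = π(1.660×10^-2 m)² = 8.657×10^-4 m².
From L = μ₀μᵣN²A/ℓ, N = √(Lℓ / (μ₀μᵣA)).
N = √[(58.5)(0.558) / ((4π×10⁻⁷)(3640)×8.657×10^-4)] = √(8.244×10^6) ≈ 2871.2.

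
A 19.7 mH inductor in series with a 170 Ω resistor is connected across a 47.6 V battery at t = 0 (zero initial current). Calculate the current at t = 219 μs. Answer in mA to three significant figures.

I ≈ 238 mA

τ = L/R = 1.970×10^-2/170 = 1.159×10^-4 s; final current I_∞ = ε/R = 47.6/170 = 0.28 A.
I(t) = I_∞(1 − e^(−t/τ)) with t/τ = 1.890.
I = (0.28)(1 − e^(−1.890)) = 0.2377 A.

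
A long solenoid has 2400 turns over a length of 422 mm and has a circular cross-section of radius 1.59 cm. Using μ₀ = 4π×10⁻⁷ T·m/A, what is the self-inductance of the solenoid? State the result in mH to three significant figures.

A = πr² = π(1.590×10^-2 m)² = 7.942×10^-4 m².
For a long solenoid, L = μ₀N²A/ℓ.
L = (4π×10⁻⁷)(2400)²(7.942×10^-4)/(0.422 m) = 1.362×10^-2 H.

L ≈ 13.6 mH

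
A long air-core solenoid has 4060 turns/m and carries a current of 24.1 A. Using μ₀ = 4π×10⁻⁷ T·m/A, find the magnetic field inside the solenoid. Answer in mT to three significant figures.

B ≈ 123 mT

Inside a long solenoid, B = μ₀nI.
B = (4π×10⁻⁷)(4.060×10^3 m⁻¹)(24.1 A) = 0.123 T.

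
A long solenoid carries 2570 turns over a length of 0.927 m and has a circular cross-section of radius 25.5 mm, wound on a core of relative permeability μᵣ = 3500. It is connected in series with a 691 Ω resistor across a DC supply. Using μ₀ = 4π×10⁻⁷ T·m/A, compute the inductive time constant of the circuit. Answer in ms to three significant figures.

τ ≈ 92.6 ms

A = πr² = π(2.550×10^-2 m)² = 2.043×10^-3 m².
L = μ₀μᵣN²A/ℓ = (4π×10⁻⁷)(3500)(2570)²(2.043×10^-3)/(0.927) = 64.02 H.
τ = L/R = (64.02)/(691) = 9.264×10^-2 s.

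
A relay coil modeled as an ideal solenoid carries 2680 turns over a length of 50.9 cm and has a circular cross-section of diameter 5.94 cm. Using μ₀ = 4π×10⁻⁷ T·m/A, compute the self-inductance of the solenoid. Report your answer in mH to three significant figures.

A = π(d/2)² = π(2.970×10^-2 m)² = 2.771×10^-3 m².
For a long solenoid, L = μ₀N²A/ℓ.
L = (4π×10⁻⁷)(2680)²(2.771×10^-3)/(0.509 m) = 4.914×10^-2 H.

L ≈ 49.1 mH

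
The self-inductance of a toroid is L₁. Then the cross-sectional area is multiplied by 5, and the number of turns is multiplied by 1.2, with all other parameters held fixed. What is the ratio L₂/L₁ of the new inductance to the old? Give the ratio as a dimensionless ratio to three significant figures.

For a toroid, L ∝ μᵣN²A/R.
L₂/L₁ = (5) × (1.2)^2 = 7.20.

L₂/L₁ = 7.20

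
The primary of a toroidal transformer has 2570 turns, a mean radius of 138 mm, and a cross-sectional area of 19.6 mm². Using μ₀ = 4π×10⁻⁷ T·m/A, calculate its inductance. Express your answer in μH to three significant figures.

L ≈ 188 μH

For a thin toroid, L = μ₀N²A/(2πR).
L = (4π×10⁻⁷)(2570)²(1.960×10^-5) / (2π×0.138 m) = 1.876×10^-4 H.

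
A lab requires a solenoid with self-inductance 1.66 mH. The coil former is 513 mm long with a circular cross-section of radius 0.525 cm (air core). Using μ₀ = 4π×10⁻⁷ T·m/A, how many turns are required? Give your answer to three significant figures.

A = πr² = π(5.250×10^-3 m)² = 8.659×10^-5 m².
From L = μ₀N²A/ℓ, N = √(Lℓ / (μ₀A)).
N = √[(1.660×10^-3)(0.513) / ((4π×10⁻⁷)×8.659×10^-5)] = √(7.826×10^6) ≈ 2797.5.

N ≈ 2800 turns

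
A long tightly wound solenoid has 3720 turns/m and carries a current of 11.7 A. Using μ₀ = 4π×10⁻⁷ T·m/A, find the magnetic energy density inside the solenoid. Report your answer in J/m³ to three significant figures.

u ≈ 1190 J/m³

B = μ₀nI = (4π×10⁻⁷)(3.720×10^3)(11.7) = 5.469×10^-2 T.
u = B²/(2μ₀) = (5.469×10^-2)²/(2×4π×10⁻⁷) = 1.190×10^3 J/m³.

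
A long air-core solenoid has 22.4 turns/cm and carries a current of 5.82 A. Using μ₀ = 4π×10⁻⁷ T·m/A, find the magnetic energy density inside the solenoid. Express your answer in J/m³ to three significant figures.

B = μ₀nI = (4π×10⁻⁷)(2.240×10^3)(5.82) = 1.638×10^-2 T.
u = B²/(2μ₀) = (1.638×10^-2)²/(2×4π×10⁻⁷) = 106.8 J/m³.

u ≈ 107 J/m³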